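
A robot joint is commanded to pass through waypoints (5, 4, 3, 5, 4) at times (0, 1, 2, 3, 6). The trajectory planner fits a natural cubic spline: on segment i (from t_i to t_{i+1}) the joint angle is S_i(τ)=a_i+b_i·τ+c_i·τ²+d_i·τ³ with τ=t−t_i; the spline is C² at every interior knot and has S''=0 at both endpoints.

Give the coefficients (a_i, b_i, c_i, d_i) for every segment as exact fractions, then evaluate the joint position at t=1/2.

Δ: Δ0=-1, Δ1=-1, Δ2=2, Δ3=-1/3
row 1: diag=4, rhs=0; c'=1/4, d'=0
row 2: denom=4−1·1/4=15/4; d'=(18−1·0)/(15/4)=24/5
row 3: denom=8−1·4/15=116/15; d'=(-14−1·24/5)/(116/15)=-141/58
back: M3=-141/58
back: M2=24/5−4/15·-141/58=158/29
back: M1=0−1/4·158/29=-79/58
M: M0=0, M1=-79/58, M2=158/29, M3=-141/58, M4=0
seg 0: a=5, c=M0/2=0, d=(M1−M0)/(6·1)=-79/348, b=Δ0−h0·(2M0+M1)/6=-269/348
seg 1: a=4, c=M1/2=-79/116, d=(M2−M1)/(6·1)=395/348, b=Δ1−h1·(2M1+M2)/6=-253/174
seg 2: a=3, c=M2/2=79/29, d=(M3−M2)/(6·1)=-457/348, b=Δ2−h2·(2M2+M3)/6=205/348
seg 3: a=5, c=M3/2=-141/116, d=(M4−M3)/(6·3)=47/348, b=Δ3−h3·(2M3+M4)/6=365/174
t_q=1/2 → seg 0, τ=1/2; S=5+-269/348·τ+0·τ²+-79/348·τ³=4255/928

  seg 0: a=5 b=-269/348 c=0 d=-79/348
  seg 1: a=4 b=-253/174 c=-79/116 d=395/348
  seg 2: a=3 b=205/348 c=79/29 d=-457/348
  seg 3: a=5 b=365/174 c=-141/116 d=47/348
S(1/2) = 4255/928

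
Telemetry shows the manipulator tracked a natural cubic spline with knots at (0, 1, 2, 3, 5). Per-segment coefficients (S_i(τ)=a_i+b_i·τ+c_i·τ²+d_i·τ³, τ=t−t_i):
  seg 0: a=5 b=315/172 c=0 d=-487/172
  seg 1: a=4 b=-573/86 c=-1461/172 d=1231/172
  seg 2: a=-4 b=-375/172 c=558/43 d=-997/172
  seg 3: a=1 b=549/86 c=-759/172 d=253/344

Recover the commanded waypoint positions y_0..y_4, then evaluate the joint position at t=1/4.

y_0=5 y_1=4 y_2=-4 y_3=1 y_4=2
S(1/4) = 59593/11008

y_0 = S_0(0) = a_0 = 5
y_1 = S_1(0) = a_1 = 4
y_2 = S_2(0) = a_2 = -4
y_3 = S_3(0) = a_3 = 1
y_4 = S_3(2) = 2
t_q=1/4 is in segment 0 (τ=1/4); S_0(τ)=59593/11008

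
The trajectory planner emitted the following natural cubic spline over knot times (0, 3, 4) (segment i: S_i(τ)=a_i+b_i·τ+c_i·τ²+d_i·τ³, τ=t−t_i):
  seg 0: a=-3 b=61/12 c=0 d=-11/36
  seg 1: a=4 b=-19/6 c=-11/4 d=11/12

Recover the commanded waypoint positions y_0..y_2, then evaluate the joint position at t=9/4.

y_0=-3 y_1=4 y_2=-1
S(9/4) = 1269/256

y_0 = S_0(0) = a_0 = -3
y_1 = S_1(0) = a_1 = 4
y_2 = S_1(1) = -1
t_q=9/4 is in segment 0 (τ=9/4); S_0(τ)=1269/256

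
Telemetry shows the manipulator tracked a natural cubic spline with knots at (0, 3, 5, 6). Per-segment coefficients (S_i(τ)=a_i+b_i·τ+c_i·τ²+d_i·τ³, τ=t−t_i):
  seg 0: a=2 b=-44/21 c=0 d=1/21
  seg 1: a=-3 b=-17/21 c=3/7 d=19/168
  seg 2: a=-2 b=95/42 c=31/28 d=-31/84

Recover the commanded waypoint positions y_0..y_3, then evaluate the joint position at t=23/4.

y_0 = S_0(0) = a_0 = 2
y_1 = S_1(0) = a_1 = -3
y_2 = S_2(0) = a_2 = -2
y_3 = S_2(1) = 1
t_q=23/4 is in segment 2 (τ=3/4); S_2(τ)=293/1792

y_0=2 y_1=-3 y_2=-2 y_3=1
S(23/4) = 293/1792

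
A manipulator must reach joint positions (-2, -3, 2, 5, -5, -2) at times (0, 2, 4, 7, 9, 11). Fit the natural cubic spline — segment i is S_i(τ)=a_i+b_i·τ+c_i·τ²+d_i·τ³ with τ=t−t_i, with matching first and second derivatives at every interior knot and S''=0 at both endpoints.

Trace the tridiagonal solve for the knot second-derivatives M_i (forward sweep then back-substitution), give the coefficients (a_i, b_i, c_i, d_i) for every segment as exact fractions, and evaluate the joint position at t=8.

  seg 0: a=-2 b=-1613/1300 c=0 d=963/5200
  seg 1: a=-3 b=319/325 c=2889/2600 d=-183/1040
  seg 2: a=2 b=4309/1300 c=18/325 d=-43/156
  seg 3: a=5 b=-2467/650 c=-3153/1300 d=237/260
  seg 4: a=-5 b=-1663/650 c=3957/1300 d=-1319/2600
S(8) = -201/650

Δ: Δ0=-1/2, Δ1=5/2, Δ2=1, Δ3=-5, Δ4=3/2
row 1: diag=8, rhs=18; c'=1/4, d'=9/4
row 2: denom=10−2·1/4=19/2; d'=(-9−2·9/4)/(19/2)=-27/19
row 3: denom=10−3·6/19=172/19; d'=(-36−3·-27/19)/(172/19)=-603/172
row 4: denom=8−2·19/86=325/43; d'=(39−2·-603/172)/(325/43)=3957/650
back: M4=3957/650
back: M3=-603/172−19/86·3957/650=-3153/650
back: M2=-27/19−6/19·-3153/650=36/325
back: M1=9/4−1/4·36/325=2889/1300
M: M0=0, M1=2889/1300, M2=36/325, M3=-3153/650, M4=3957/650, M5=0
seg 0: a=-2, c=M0/2=0, d=(M1−M0)/(6·2)=963/5200, b=Δ0−h0·(2M0+M1)/6=-1613/1300
seg 1: a=-3, c=M1/2=2889/2600, d=(M2−M1)/(6·2)=-183/1040, b=Δ1−h1·(2M1+M2)/6=319/325
seg 2: a=2, c=M2/2=18/325, d=(M3−M2)/(6·3)=-43/156, b=Δ2−h2·(2M2+M3)/6=4309/1300
seg 3: a=5, c=M3/2=-3153/1300, d=(M4−M3)/(6·2)=237/260, b=Δ3−h3·(2M3+M4)/6=-2467/650
seg 4: a=-5, c=M4/2=3957/1300, d=(M5−M4)/(6·2)=-1319/2600, b=Δ4−h4·(2M4+M5)/6=-1663/650
t_q=8 → seg 3, τ=1; S=5+-2467/650·τ+-3153/1300·τ²+237/260·τ³=-201/650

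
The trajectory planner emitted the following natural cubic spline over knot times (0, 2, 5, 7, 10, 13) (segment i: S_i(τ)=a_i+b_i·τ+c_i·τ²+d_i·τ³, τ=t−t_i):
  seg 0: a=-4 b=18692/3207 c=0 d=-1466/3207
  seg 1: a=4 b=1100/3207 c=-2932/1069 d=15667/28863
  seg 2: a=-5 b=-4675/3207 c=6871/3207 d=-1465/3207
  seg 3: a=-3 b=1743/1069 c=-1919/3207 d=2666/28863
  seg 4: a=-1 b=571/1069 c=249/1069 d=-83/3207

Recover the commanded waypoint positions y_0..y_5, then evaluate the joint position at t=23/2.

y_0=-4 y_1=4 y_2=-5 y_3=-3 y_4=-1 y_5=2
S(23/2) = 2035/8552

y_0 = S_0(0) = a_0 = -4
y_1 = S_1(0) = a_1 = 4
y_2 = S_2(0) = a_2 = -5
y_3 = S_3(0) = a_3 = -3
y_4 = S_4(0) = a_4 = -1
y_5 = S_4(3) = 2
t_q=23/2 is in segment 4 (τ=3/2); S_4(τ)=2035/8552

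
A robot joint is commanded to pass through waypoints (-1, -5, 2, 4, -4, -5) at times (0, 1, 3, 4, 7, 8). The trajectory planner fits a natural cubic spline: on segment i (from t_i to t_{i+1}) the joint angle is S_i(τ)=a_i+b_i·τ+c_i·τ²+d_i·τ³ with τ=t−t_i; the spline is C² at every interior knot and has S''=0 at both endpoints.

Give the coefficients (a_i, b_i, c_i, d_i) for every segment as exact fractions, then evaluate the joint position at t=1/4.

Δ: Δ0=-4, Δ1=7/2, Δ2=2, Δ3=-8/3, Δ4=-1
row 1: diag=6, rhs=45; c'=1/3, d'=15/2
row 2: denom=6−2·1/3=16/3; d'=(-9−2·15/2)/(16/3)=-9/2
row 3: denom=8−1·3/16=125/16; d'=(-28−1·-9/2)/(125/16)=-376/125
row 4: denom=8−3·48/125=856/125; d'=(10−3·-376/125)/(856/125)=1189/428
back: M4=1189/428
back: M3=-376/125−48/125·1189/428=-436/107
back: M2=-9/2−3/16·-436/107=-1599/428
back: M1=15/2−1/3·-1599/428=3743/428
M: M0=0, M1=3743/428, M2=-1599/428, M3=-436/107, M4=1189/428, M5=0
seg 0: a=-1, c=M0/2=0, d=(M1−M0)/(6·1)=3743/2568, b=Δ0−h0·(2M0+M1)/6=-14015/2568
seg 1: a=-5, c=M1/2=3743/856, d=(M2−M1)/(6·2)=-2671/2568, b=Δ1−h1·(2M1+M2)/6=-1393/1284
seg 2: a=2, c=M2/2=-1599/856, d=(M3−M2)/(6·1)=-145/2568, b=Δ2−h2·(2M2+M3)/6=5039/1284
seg 3: a=4, c=M3/2=-218/107, d=(M4−M3)/(6·3)=2933/7704, b=Δ3−h3·(2M3+M4)/6=49/2568
seg 4: a=-4, c=M4/2=1189/856, d=(M5−M4)/(6·1)=-1189/2568, b=Δ4−h4·(2M4+M5)/6=-2473/1284
t_q=1/4 → seg 0, τ=1/4; S=-1+-14015/2568·τ+0·τ²+3743/2568·τ³=-128283/54784

  seg 0: a=-1 b=-14015/2568 c=0 d=3743/2568
  seg 1: a=-5 b=-1393/1284 c=3743/856 d=-2671/2568
  seg 2: a=2 b=5039/1284 c=-1599/856 d=-145/2568
  seg 3: a=4 b=49/2568 c=-218/107 d=2933/7704
  seg 4: a=-4 b=-2473/1284 c=1189/856 d=-1189/2568
S(1/4) = -128283/54784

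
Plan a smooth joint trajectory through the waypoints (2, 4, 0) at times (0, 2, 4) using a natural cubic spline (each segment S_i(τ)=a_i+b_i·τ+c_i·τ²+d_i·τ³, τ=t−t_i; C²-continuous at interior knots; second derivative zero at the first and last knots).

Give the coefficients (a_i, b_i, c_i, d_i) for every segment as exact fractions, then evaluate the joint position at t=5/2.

Δ: Δ0=1, Δ1=-2
row 1: diag=8, rhs=-18; c'=1/4, d'=-9/4
back: M1=-9/4
M: M0=0, M1=-9/4, M2=0
seg 0: a=2, c=M0/2=0, d=(M1−M0)/(6·2)=-3/16, b=Δ0−h0·(2M0+M1)/6=7/4
seg 1: a=4, c=M1/2=-9/8, d=(M2−M1)/(6·2)=3/16, b=Δ1−h1·(2M1+M2)/6=-1/2
t_q=5/2 → seg 1, τ=1/2; S=4+-1/2·τ+-9/8·τ²+3/16·τ³=447/128

  seg 0: a=2 b=7/4 c=0 d=-3/16
  seg 1: a=4 b=-1/2 c=-9/8 d=3/16
S(5/2) = 447/128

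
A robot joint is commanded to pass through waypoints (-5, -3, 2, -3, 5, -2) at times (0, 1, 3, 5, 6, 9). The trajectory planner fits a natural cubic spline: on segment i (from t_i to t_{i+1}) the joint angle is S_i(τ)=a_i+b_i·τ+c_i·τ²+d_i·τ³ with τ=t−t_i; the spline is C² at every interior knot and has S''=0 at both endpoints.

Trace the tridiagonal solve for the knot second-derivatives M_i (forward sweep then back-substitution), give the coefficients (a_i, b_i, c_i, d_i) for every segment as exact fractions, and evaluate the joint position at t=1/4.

  seg 0: a=-5 b=4099/2814 c=0 d=1529/2814
  seg 1: a=-3 b=4343/1407 c=1529/938 d=-10825/11256
  seg 2: a=2 b=-5441/2814 c=-7767/1876 d=3101/1608
  seg 3: a=-3 b=6539/1407 c=3485/469 d=-5738/1407
  seg 4: a=5 b=10235/1407 c=-2253/469 d=751/1407
S(1/4) = -277789/60032

Δ: Δ0=2, Δ1=5/2, Δ2=-5/2, Δ3=8, Δ4=-7/3
row 1: diag=6, rhs=3; c'=1/3, d'=1/2
row 2: denom=8−2·1/3=22/3; d'=(-30−2·1/2)/(22/3)=-93/22
row 3: denom=6−2·3/11=60/11; d'=(63−2·-93/22)/(60/11)=131/10
row 4: denom=8−1·11/60=469/60; d'=(-62−1·131/10)/(469/60)=-4506/469
back: M4=-4506/469
back: M3=131/10−11/60·-4506/469=6970/469
back: M2=-93/22−3/11·6970/469=-7767/938
back: M1=1/2−1/3·-7767/938=1529/469
M: M0=0, M1=1529/469, M2=-7767/938, M3=6970/469, M4=-4506/469, M5=0
seg 0: a=-5, c=M0/2=0, d=(M1−M0)/(6·1)=1529/2814, b=Δ0−h0·(2M0+M1)/6=4099/2814
seg 1: a=-3, c=M1/2=1529/938, d=(M2−M1)/(6·2)=-10825/11256, b=Δ1−h1·(2M1+M2)/6=4343/1407
seg 2: a=2, c=M2/2=-7767/1876, d=(M3−M2)/(6·2)=3101/1608, b=Δ2−h2·(2M2+M3)/6=-5441/2814
seg 3: a=-3, c=M3/2=3485/469, d=(M4−M3)/(6·1)=-5738/1407, b=Δ3−h3·(2M3+M4)/6=6539/1407
seg 4: a=5, c=M4/2=-2253/469, d=(M5−M4)/(6·3)=751/1407, b=Δ4−h4·(2M4+M5)/6=10235/1407
t_q=1/4 → seg 0, τ=1/4; S=-5+4099/2814·τ+0·τ²+1529/2814·τ³=-277789/60032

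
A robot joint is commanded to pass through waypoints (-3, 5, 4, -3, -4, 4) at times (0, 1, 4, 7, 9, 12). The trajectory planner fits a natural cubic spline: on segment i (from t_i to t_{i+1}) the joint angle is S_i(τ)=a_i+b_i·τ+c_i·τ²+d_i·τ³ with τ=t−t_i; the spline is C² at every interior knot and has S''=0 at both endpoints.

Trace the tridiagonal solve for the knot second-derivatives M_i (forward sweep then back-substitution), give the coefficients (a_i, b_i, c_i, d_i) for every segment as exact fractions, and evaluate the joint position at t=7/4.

Δ: Δ0=8, Δ1=-1/3, Δ2=-7/3, Δ3=-1/2, Δ4=8/3
row 1: diag=8, rhs=-50; c'=3/8, d'=-25/4
row 2: denom=12−3·3/8=87/8; d'=(-12−3·-25/4)/(87/8)=18/29
row 3: denom=10−3·8/29=266/29; d'=(11−3·18/29)/(266/29)=265/266
row 4: denom=10−2·29/133=1272/133; d'=(19−2·265/266)/(1272/133)=377/212
back: M4=377/212
back: M3=265/266−29/133·377/212=129/212
back: M2=18/29−8/29·129/212=24/53
back: M1=-25/4−3/8·24/53=-1361/212
M: M0=0, M1=-1361/212, M2=24/53, M3=129/212, M4=377/212, M5=0
seg 0: a=-3, c=M0/2=0, d=(M1−M0)/(6·1)=-1361/1272, b=Δ0−h0·(2M0+M1)/6=11537/1272
seg 1: a=5, c=M1/2=-1361/424, d=(M2−M1)/(6·3)=1457/3816, b=Δ1−h1·(2M1+M2)/6=3727/636
seg 2: a=4, c=M2/2=12/53, d=(M3−M2)/(6·3)=11/1272, b=Δ2−h2·(2M2+M3)/6=-3931/1272
seg 3: a=-3, c=M3/2=129/424, d=(M4−M3)/(6·2)=31/318, b=Δ3−h3·(2M3+M4)/6=-953/636
seg 4: a=-4, c=M4/2=377/424, d=(M5−M4)/(6·3)=-377/3816, b=Δ4−h4·(2M4+M5)/6=565/636
t_q=7/4 → seg 1, τ=3/4; S=5+3727/636·τ+-1361/424·τ²+1457/3816·τ³=210319/27136

  seg 0: a=-3 b=11537/1272 c=0 d=-1361/1272
  seg 1: a=5 b=3727/636 c=-1361/424 d=1457/3816
  seg 2: a=4 b=-3931/1272 c=12/53 d=11/1272
  seg 3: a=-3 b=-953/636 c=129/424 d=31/318
  seg 4: a=-4 b=565/636 c=377/424 d=-377/3816
S(7/4) = 210319/27136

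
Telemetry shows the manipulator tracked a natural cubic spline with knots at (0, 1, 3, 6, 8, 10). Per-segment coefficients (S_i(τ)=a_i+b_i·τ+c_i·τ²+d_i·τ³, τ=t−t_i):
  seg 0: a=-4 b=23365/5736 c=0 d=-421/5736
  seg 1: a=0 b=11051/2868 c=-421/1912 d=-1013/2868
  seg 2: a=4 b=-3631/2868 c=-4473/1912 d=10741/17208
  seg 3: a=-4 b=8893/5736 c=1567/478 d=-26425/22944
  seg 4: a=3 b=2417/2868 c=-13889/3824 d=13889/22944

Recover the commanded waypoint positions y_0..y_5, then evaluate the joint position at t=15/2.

y_0=-4 y_1=0 y_2=4 y_3=-4 y_4=3 y_5=-5
S(15/2) = 111023/61184

y_0 = S_0(0) = a_0 = -4
y_1 = S_1(0) = a_1 = 0
y_2 = S_2(0) = a_2 = 4
y_3 = S_3(0) = a_3 = -4
y_4 = S_4(0) = a_4 = 3
y_5 = S_4(2) = -5
t_q=15/2 is in segment 3 (τ=3/2); S_3(τ)=111023/61184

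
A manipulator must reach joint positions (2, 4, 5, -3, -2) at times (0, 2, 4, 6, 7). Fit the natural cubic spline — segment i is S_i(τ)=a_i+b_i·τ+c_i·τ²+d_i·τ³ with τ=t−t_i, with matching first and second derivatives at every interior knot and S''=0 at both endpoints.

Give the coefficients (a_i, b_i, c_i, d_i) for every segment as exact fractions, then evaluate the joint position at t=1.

Δ: Δ0=1, Δ1=1/2, Δ2=-4, Δ3=1
row 1: diag=8, rhs=-3; c'=1/4, d'=-3/8
row 2: denom=8−2·1/4=15/2; d'=(-27−2·-3/8)/(15/2)=-7/2
row 3: denom=6−2·4/15=82/15; d'=(30−2·-7/2)/(82/15)=555/82
back: M3=555/82
back: M2=-7/2−4/15·555/82=-435/82
back: M1=-3/8−1/4·-435/82=39/41
M: M0=0, M1=39/41, M2=-435/82, M3=555/82, M4=0
seg 0: a=2, c=M0/2=0, d=(M1−M0)/(6·2)=13/164, b=Δ0−h0·(2M0+M1)/6=28/41
seg 1: a=4, c=M1/2=39/82, d=(M2−M1)/(6·2)=-171/328, b=Δ1−h1·(2M1+M2)/6=67/41
seg 2: a=5, c=M2/2=-435/164, d=(M3−M2)/(6·2)=165/164, b=Δ2−h2·(2M2+M3)/6=-223/82
seg 3: a=-3, c=M3/2=555/164, d=(M4−M3)/(6·1)=-185/164, b=Δ3−h3·(2M3+M4)/6=-103/82
t_q=1 → seg 0, τ=1; S=2+28/41·τ+0·τ²+13/164·τ³=453/164

  seg 0: a=2 b=28/41 c=0 d=13/164
  seg 1: a=4 b=67/41 c=39/82 d=-171/328
  seg 2: a=5 b=-223/82 c=-435/164 d=165/164
  seg 3: a=-3 b=-103/82 c=555/164 d=-185/164
S(1) = 453/164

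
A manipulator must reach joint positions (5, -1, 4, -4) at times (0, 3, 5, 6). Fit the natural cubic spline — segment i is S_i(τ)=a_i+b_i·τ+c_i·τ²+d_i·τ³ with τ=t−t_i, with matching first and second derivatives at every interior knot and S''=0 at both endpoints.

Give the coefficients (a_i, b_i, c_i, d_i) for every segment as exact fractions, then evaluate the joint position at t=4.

  seg 0: a=5 b=-32/7 c=0 d=2/7
  seg 1: a=-1 b=22/7 c=18/7 d=-81/56
  seg 2: a=4 b=-55/14 c=-171/28 d=57/28
S(4) = 183/56

Δ: Δ0=-2, Δ1=5/2, Δ2=-8
row 1: diag=10, rhs=27; c'=1/5, d'=27/10
row 2: denom=6−2·1/5=28/5; d'=(-63−2·27/10)/(28/5)=-171/14
back: M2=-171/14
back: M1=27/10−1/5·-171/14=36/7
M: M0=0, M1=36/7, M2=-171/14, M3=0
seg 0: a=5, c=M0/2=0, d=(M1−M0)/(6·3)=2/7, b=Δ0−h0·(2M0+M1)/6=-32/7
seg 1: a=-1, c=M1/2=18/7, d=(M2−M1)/(6·2)=-81/56, b=Δ1−h1·(2M1+M2)/6=22/7
seg 2: a=4, c=M2/2=-171/28, d=(M3−M2)/(6·1)=57/28, b=Δ2−h2·(2M2+M3)/6=-55/14
t_q=4 → seg 1, τ=1; S=-1+22/7·τ+18/7·τ²+-81/56·τ³=183/56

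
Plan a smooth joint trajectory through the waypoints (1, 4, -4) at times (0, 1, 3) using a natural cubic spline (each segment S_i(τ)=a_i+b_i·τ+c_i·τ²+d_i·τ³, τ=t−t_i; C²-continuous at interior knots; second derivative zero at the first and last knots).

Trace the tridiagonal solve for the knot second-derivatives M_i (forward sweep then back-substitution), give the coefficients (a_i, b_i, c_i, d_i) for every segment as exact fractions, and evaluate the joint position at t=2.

Δ: Δ0=3, Δ1=-4
row 1: diag=6, rhs=-42; c'=1/3, d'=-7
back: M1=-7
M: M0=0, M1=-7, M2=0
seg 0: a=1, c=M0/2=0, d=(M1−M0)/(6·1)=-7/6, b=Δ0−h0·(2M0+M1)/6=25/6
seg 1: a=4, c=M1/2=-7/2, d=(M2−M1)/(6·2)=7/12, b=Δ1−h1·(2M1+M2)/6=2/3
t_q=2 → seg 1, τ=1; S=4+2/3·τ+-7/2·τ²+7/12·τ³=7/4

  seg 0: a=1 b=25/6 c=0 d=-7/6
  seg 1: a=4 b=2/3 c=-7/2 d=7/12
S(2) = 7/4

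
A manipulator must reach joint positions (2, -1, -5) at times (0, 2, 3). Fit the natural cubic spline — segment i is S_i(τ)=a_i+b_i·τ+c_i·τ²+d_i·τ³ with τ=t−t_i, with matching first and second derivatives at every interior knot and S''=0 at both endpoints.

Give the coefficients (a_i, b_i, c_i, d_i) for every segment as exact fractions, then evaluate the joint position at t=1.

Δ: Δ0=-3/2, Δ1=-4
row 1: diag=6, rhs=-15; c'=1/6, d'=-5/2
back: M1=-5/2
M: M0=0, M1=-5/2, M2=0
seg 0: a=2, c=M0/2=0, d=(M1−M0)/(6·2)=-5/24, b=Δ0−h0·(2M0+M1)/6=-2/3
seg 1: a=-1, c=M1/2=-5/4, d=(M2−M1)/(6·1)=5/12, b=Δ1−h1·(2M1+M2)/6=-19/6
t_q=1 → seg 0, τ=1; S=2+-2/3·τ+0·τ²+-5/24·τ³=9/8

  seg 0: a=2 b=-2/3 c=0 d=-5/24
  seg 1: a=-1 b=-19/6 c=-5/4 d=5/12
S(1) = 9/8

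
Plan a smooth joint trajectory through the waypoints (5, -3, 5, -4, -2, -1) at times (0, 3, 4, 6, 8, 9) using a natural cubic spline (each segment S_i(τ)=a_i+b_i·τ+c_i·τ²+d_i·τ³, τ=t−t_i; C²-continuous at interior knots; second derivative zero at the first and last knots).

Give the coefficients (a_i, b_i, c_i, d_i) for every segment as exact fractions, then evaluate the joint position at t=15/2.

  seg 0: a=5 b=-10898/1407 c=0 d=794/1407
  seg 1: a=-3 b=10540/1407 c=2382/469 d=-6430/1407
  seg 2: a=5 b=5542/1407 c=-4048/469 d=3547/1608
  seg 3: a=-4 b=-11581/2814 c=8637/1876 d=-2879/2814
  seg 4: a=-2 b=5693/2814 c=-2879/1876 d=2879/5628
S(15/2) = -12259/3752

Δ: Δ0=-8/3, Δ1=8, Δ2=-9/2, Δ3=1, Δ4=1
row 1: diag=8, rhs=64; c'=1/8, d'=8
row 2: denom=6−1·1/8=47/8; d'=(-75−1·8)/(47/8)=-664/47
row 3: denom=8−2·16/47=344/47; d'=(33−2·-664/47)/(344/47)=2879/344
row 4: denom=6−2·47/172=469/86; d'=(0−2·2879/344)/(469/86)=-2879/938
back: M4=-2879/938
back: M3=2879/344−47/172·-2879/938=8637/938
back: M2=-664/47−16/47·8637/938=-8096/469
back: M1=8−1/8·-8096/469=4764/469
M: M0=0, M1=4764/469, M2=-8096/469, M3=8637/938, M4=-2879/938, M5=0
seg 0: a=5, c=M0/2=0, d=(M1−M0)/(6·3)=794/1407, b=Δ0−h0·(2M0+M1)/6=-10898/1407
seg 1: a=-3, c=M1/2=2382/469, d=(M2−M1)/(6·1)=-6430/1407, b=Δ1−h1·(2M1+M2)/6=10540/1407
seg 2: a=5, c=M2/2=-4048/469, d=(M3−M2)/(6·2)=3547/1608, b=Δ2−h2·(2M2+M3)/6=5542/1407
seg 3: a=-4, c=M3/2=8637/1876, d=(M4−M3)/(6·2)=-2879/2814, b=Δ3−h3·(2M3+M4)/6=-11581/2814
seg 4: a=-2, c=M4/2=-2879/1876, d=(M5−M4)/(6·1)=2879/5628, b=Δ4−h4·(2M4+M5)/6=5693/2814
t_q=15/2 → seg 3, τ=3/2; S=-4+-11581/2814·τ+8637/1876·τ²+-2879/2814·τ³=-12259/3752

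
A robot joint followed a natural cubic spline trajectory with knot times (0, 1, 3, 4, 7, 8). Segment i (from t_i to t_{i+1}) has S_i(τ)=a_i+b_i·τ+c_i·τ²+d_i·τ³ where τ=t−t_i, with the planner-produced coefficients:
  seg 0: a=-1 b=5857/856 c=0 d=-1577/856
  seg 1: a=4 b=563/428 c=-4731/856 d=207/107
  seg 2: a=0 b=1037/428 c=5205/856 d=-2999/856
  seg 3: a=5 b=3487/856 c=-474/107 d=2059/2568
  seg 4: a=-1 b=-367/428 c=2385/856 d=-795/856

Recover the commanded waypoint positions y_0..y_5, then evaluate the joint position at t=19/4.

y_0 = S_0(0) = a_0 = -1
y_1 = S_1(0) = a_1 = 4
y_2 = S_2(0) = a_2 = 0
y_3 = S_3(0) = a_3 = 5
y_4 = S_4(0) = a_4 = -1
y_5 = S_4(1) = 0
t_q=19/4 is in segment 3 (τ=3/4); S_3(τ)=323315/54784

y_0=-1 y_1=4 y_2=0 y_3=5 y_4=-1 y_5=0
S(19/4) = 323315/54784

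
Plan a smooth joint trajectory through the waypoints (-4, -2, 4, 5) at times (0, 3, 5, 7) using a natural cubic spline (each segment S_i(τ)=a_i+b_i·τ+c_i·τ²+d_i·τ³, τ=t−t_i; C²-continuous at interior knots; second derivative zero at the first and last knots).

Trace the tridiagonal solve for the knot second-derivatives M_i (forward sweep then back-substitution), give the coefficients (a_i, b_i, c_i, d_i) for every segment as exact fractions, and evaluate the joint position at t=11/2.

  seg 0: a=-4 b=-61/228 c=0 d=71/684
  seg 1: a=-2 b=289/114 c=71/76 d=-20/57
  seg 2: a=4 b=235/114 c=-89/76 d=89/456
S(11/2) = 5791/1216

Δ: Δ0=2/3, Δ1=3, Δ2=1/2
row 1: diag=10, rhs=14; c'=1/5, d'=7/5
row 2: denom=8−2·1/5=38/5; d'=(-15−2·7/5)/(38/5)=-89/38
back: M2=-89/38
back: M1=7/5−1/5·-89/38=71/38
M: M0=0, M1=71/38, M2=-89/38, M3=0
seg 0: a=-4, c=M0/2=0, d=(M1−M0)/(6·3)=71/684, b=Δ0−h0·(2M0+M1)/6=-61/228
seg 1: a=-2, c=M1/2=71/76, d=(M2−M1)/(6·2)=-20/57, b=Δ1−h1·(2M1+M2)/6=289/114
seg 2: a=4, c=M2/2=-89/76, d=(M3−M2)/(6·2)=89/456, b=Δ2−h2·(2M2+M3)/6=235/114
t_q=11/2 → seg 2, τ=1/2; S=4+235/114·τ+-89/76·τ²+89/456·τ³=5791/1216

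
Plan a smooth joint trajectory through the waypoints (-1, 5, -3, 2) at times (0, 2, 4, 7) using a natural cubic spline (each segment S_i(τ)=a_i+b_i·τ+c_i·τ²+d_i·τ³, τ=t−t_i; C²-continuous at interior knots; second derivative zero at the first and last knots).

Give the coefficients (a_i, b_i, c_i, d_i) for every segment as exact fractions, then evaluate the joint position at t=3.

  seg 0: a=-1 b=293/57 c=0 d=-61/114
  seg 1: a=5 b=-73/57 c=-61/19 d=211/228
  seg 2: a=-3 b=-172/57 c=89/38 d=-89/342
S(3) = 109/76

Δ: Δ0=3, Δ1=-4, Δ2=5/3
row 1: diag=8, rhs=-42; c'=1/4, d'=-21/4
row 2: denom=10−2·1/4=19/2; d'=(34−2·-21/4)/(19/2)=89/19
back: M2=89/19
back: M1=-21/4−1/4·89/19=-122/19
M: M0=0, M1=-122/19, M2=89/19, M3=0
seg 0: a=-1, c=M0/2=0, d=(M1−M0)/(6·2)=-61/114, b=Δ0−h0·(2M0+M1)/6=293/57
seg 1: a=5, c=M1/2=-61/19, d=(M2−M1)/(6·2)=211/228, b=Δ1−h1·(2M1+M2)/6=-73/57
seg 2: a=-3, c=M2/2=89/38, d=(M3−M2)/(6·3)=-89/342, b=Δ2−h2·(2M2+M3)/6=-172/57
t_q=3 → seg 1, τ=1; S=5+-73/57·τ+-61/19·τ²+211/228·τ³=109/76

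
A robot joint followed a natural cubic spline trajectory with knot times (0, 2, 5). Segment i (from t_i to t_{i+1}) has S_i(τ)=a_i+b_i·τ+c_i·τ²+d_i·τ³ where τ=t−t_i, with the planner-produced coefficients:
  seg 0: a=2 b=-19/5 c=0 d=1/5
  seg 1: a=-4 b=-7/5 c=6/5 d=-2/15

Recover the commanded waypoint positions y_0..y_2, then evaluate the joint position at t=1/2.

y_0=2 y_1=-4 y_2=-1
S(1/2) = 1/8

y_0 = S_0(0) = a_0 = 2
y_1 = S_1(0) = a_1 = -4
y_2 = S_1(3) = -1
t_q=1/2 is in segment 0 (τ=1/2); S_0(τ)=1/8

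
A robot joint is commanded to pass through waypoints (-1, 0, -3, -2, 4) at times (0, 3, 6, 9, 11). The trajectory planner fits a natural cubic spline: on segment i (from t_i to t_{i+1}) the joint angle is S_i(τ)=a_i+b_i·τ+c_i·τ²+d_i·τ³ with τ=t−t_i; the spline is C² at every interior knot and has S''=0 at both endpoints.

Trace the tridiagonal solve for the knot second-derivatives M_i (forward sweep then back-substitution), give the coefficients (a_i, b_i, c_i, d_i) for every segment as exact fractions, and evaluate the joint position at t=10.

Δ: Δ0=1/3, Δ1=-1, Δ2=1/3, Δ3=3
row 1: diag=12, rhs=-8; c'=1/4, d'=-2/3
row 2: denom=12−3·1/4=45/4; d'=(8−3·-2/3)/(45/4)=8/9
row 3: denom=10−3·4/15=46/5; d'=(16−3·8/9)/(46/5)=100/69
back: M3=100/69
back: M2=8/9−4/15·100/69=104/207
back: M1=-2/3−1/4·104/207=-164/207
M: M0=0, M1=-164/207, M2=104/207, M3=100/69, M4=0
seg 0: a=-1, c=M0/2=0, d=(M1−M0)/(6·3)=-82/1863, b=Δ0−h0·(2M0+M1)/6=151/207
seg 1: a=0, c=M1/2=-82/207, d=(M2−M1)/(6·3)=134/1863, b=Δ1−h1·(2M1+M2)/6=-95/207
seg 2: a=-3, c=M2/2=52/207, d=(M3−M2)/(6·3)=98/1863, b=Δ2−h2·(2M2+M3)/6=-185/207
seg 3: a=-2, c=M3/2=50/69, d=(M4−M3)/(6·2)=-25/207, b=Δ3−h3·(2M3+M4)/6=421/207
t_q=10 → seg 3, τ=1; S=-2+421/207·τ+50/69·τ²+-25/207·τ³=44/69

  seg 0: a=-1 b=151/207 c=0 d=-82/1863
  seg 1: a=0 b=-95/207 c=-82/207 d=134/1863
  seg 2: a=-3 b=-185/207 c=52/207 d=98/1863
  seg 3: a=-2 b=421/207 c=50/69 d=-25/207
S(10) = 44/69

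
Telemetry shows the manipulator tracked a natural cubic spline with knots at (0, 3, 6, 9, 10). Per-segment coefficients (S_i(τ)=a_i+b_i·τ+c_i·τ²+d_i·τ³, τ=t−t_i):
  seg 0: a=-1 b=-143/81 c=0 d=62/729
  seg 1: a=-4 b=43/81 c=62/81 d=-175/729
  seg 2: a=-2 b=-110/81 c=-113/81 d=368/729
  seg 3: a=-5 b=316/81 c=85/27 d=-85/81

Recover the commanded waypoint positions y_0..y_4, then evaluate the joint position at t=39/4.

y_0 = S_0(0) = a_0 = -1
y_1 = S_1(0) = a_1 = -4
y_2 = S_2(0) = a_2 = -2
y_3 = S_3(0) = a_3 = -5
y_4 = S_3(1) = 1
t_q=39/4 is in segment 3 (τ=3/4); S_3(τ)=-1289/1728

y_0=-1 y_1=-4 y_2=-2 y_3=-5 y_4=1
S(39/4) = -1289/1728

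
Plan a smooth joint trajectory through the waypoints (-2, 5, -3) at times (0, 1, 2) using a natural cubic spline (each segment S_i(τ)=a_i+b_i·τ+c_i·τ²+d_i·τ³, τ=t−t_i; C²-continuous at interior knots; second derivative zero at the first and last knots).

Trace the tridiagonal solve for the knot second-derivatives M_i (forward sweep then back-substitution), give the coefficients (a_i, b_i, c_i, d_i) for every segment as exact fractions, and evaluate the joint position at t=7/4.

Δ: Δ0=7, Δ1=-8
row 1: diag=4, rhs=-90; c'=1/4, d'=-45/2
back: M1=-45/2
M: M0=0, M1=-45/2, M2=0
seg 0: a=-2, c=M0/2=0, d=(M1−M0)/(6·1)=-15/4, b=Δ0−h0·(2M0+M1)/6=43/4
seg 1: a=5, c=M1/2=-45/4, d=(M2−M1)/(6·1)=15/4, b=Δ1−h1·(2M1+M2)/6=-1/2
t_q=7/4 → seg 1, τ=3/4; S=5+-1/2·τ+-45/4·τ²+15/4·τ³=-31/256

  seg 0: a=-2 b=43/4 c=0 d=-15/4
  seg 1: a=5 b=-1/2 c=-45/4 d=15/4
S(7/4) = -31/256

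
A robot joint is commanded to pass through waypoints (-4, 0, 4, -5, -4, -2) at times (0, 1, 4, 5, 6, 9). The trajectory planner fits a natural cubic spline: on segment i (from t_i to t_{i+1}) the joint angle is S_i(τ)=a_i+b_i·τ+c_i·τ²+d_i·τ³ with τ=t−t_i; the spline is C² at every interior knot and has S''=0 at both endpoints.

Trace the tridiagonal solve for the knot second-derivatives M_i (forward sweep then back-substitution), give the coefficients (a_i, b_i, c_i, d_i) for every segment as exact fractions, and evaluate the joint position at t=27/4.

Δ: Δ0=4, Δ1=4/3, Δ2=-9, Δ3=1, Δ4=2/3
row 1: diag=8, rhs=-16; c'=3/8, d'=-2
row 2: denom=8−3·3/8=55/8; d'=(-62−3·-2)/(55/8)=-448/55
row 3: denom=4−1·8/55=212/55; d'=(60−1·-448/55)/(212/55)=937/53
row 4: denom=8−1·55/212=1641/212; d'=(-2−1·937/53)/(1641/212)=-4172/1641
back: M4=-4172/1641
back: M3=937/53−55/212·-4172/1641=30094/1641
back: M2=-448/55−8/55·30094/1641=-17744/1641
back: M1=-2−3/8·-17744/1641=1124/547
M: M0=0, M1=1124/547, M2=-17744/1641, M3=30094/1641, M4=-4172/1641, M5=0
seg 0: a=-4, c=M0/2=0, d=(M1−M0)/(6·1)=562/1641, b=Δ0−h0·(2M0+M1)/6=6002/1641
seg 1: a=0, c=M1/2=562/547, d=(M2−M1)/(6·3)=-10558/14769, b=Δ1−h1·(2M1+M2)/6=7688/1641
seg 2: a=4, c=M2/2=-8872/1641, d=(M3−M2)/(6·1)=7973/1641, b=Δ2−h2·(2M2+M3)/6=-13870/1641
seg 3: a=-5, c=M3/2=15047/1641, d=(M4−M3)/(6·1)=-5711/1641, b=Δ3−h3·(2M3+M4)/6=-2565/547
seg 4: a=-4, c=M4/2=-2086/1641, d=(M5−M4)/(6·3)=2086/14769, b=Δ4−h4·(2M4+M5)/6=5266/1641
t_q=27/4 → seg 4, τ=3/4; S=-4+5266/1641·τ+-2086/1641·τ²+2086/14769·τ³=-39361/17504

  seg 0: a=-4 b=6002/1641 c=0 d=562/1641
  seg 1: a=0 b=7688/1641 c=562/547 d=-10558/14769
  seg 2: a=4 b=-13870/1641 c=-8872/1641 d=7973/1641
  seg 3: a=-5 b=-2565/547 c=15047/1641 d=-5711/1641
  seg 4: a=-4 b=5266/1641 c=-2086/1641 d=2086/14769
S(27/4) = -39361/17504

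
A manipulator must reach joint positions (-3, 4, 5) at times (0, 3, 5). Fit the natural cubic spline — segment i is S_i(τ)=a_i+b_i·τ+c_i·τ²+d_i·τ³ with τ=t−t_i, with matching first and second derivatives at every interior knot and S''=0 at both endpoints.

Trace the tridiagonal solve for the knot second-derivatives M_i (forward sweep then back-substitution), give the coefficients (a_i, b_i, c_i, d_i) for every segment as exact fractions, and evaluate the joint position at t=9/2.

Δ: Δ0=7/3, Δ1=1/2
row 1: diag=10, rhs=-11; c'=1/5, d'=-11/10
back: M1=-11/10
M: M0=0, M1=-11/10, M2=0
seg 0: a=-3, c=M0/2=0, d=(M1−M0)/(6·3)=-11/180, b=Δ0−h0·(2M0+M1)/6=173/60
seg 1: a=4, c=M1/2=-11/20, d=(M2−M1)/(6·2)=11/120, b=Δ1−h1·(2M1+M2)/6=37/30
t_q=9/2 → seg 1, τ=3/2; S=4+37/30·τ+-11/20·τ²+11/120·τ³=315/64

  seg 0: a=-3 b=173/60 c=0 d=-11/180
  seg 1: a=4 b=37/30 c=-11/20 d=11/120
S(9/2) = 315/64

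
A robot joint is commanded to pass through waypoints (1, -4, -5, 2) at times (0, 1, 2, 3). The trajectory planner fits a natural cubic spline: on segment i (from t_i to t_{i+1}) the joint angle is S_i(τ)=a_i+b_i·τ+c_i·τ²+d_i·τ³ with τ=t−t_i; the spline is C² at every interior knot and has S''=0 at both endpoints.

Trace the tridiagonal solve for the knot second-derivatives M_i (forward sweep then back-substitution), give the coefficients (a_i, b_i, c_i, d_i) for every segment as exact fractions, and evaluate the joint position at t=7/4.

Δ: Δ0=-5, Δ1=-1, Δ2=7
row 1: diag=4, rhs=24; c'=1/4, d'=6
row 2: denom=4−1·1/4=15/4; d'=(48−1·6)/(15/4)=56/5
back: M2=56/5
back: M1=6−1/4·56/5=16/5
M: M0=0, M1=16/5, M2=56/5, M3=0
seg 0: a=1, c=M0/2=0, d=(M1−M0)/(6·1)=8/15, b=Δ0−h0·(2M0+M1)/6=-83/15
seg 1: a=-4, c=M1/2=8/5, d=(M2−M1)/(6·1)=4/3, b=Δ1−h1·(2M1+M2)/6=-59/15
seg 2: a=-5, c=M2/2=28/5, d=(M3−M2)/(6·1)=-28/15, b=Δ2−h2·(2M2+M3)/6=49/15
t_q=7/4 → seg 1, τ=3/4; S=-4+-59/15·τ+8/5·τ²+4/3·τ³=-439/80

  seg 0: a=1 b=-83/15 c=0 d=8/15
  seg 1: a=-4 b=-59/15 c=8/5 d=4/3
  seg 2: a=-5 b=49/15 c=28/5 d=-28/15
S(7/4) = -439/80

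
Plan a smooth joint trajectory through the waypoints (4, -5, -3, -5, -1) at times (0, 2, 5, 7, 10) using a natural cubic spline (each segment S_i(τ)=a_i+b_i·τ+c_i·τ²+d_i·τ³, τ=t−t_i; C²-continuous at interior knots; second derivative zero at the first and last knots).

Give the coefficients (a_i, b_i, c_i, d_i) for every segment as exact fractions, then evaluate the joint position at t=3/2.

  seg 0: a=4 b=-1007/174 c=0 d=28/87
  seg 1: a=-5 b=-335/174 c=56/29 d=-557/1566
  seg 2: a=-3 b=5/87 c=-221/174 d=43/116
  seg 3: a=-5 b=-50/87 c=83/87 d=-83/783
S(3/2) = -417/116

Δ: Δ0=-9/2, Δ1=2/3, Δ2=-1, Δ3=4/3
row 1: diag=10, rhs=31; c'=3/10, d'=31/10
row 2: denom=10−3·3/10=91/10; d'=(-10−3·31/10)/(91/10)=-193/91
row 3: denom=10−2·20/91=870/91; d'=(14−2·-193/91)/(870/91)=166/87
back: M3=166/87
back: M2=-193/91−20/91·166/87=-221/87
back: M1=31/10−3/10·-221/87=112/29
M: M0=0, M1=112/29, M2=-221/87, M3=166/87, M4=0
seg 0: a=4, c=M0/2=0, d=(M1−M0)/(6·2)=28/87, b=Δ0−h0·(2M0+M1)/6=-1007/174
seg 1: a=-5, c=M1/2=56/29, d=(M2−M1)/(6·3)=-557/1566, b=Δ1−h1·(2M1+M2)/6=-335/174
seg 2: a=-3, c=M2/2=-221/174, d=(M3−M2)/(6·2)=43/116, b=Δ2−h2·(2M2+M3)/6=5/87
seg 3: a=-5, c=M3/2=83/87, d=(M4−M3)/(6·3)=-83/783, b=Δ3−h3·(2M3+M4)/6=-50/87
t_q=3/2 → seg 0, τ=3/2; S=4+-1007/174·τ+0·τ²+28/87·τ³=-417/116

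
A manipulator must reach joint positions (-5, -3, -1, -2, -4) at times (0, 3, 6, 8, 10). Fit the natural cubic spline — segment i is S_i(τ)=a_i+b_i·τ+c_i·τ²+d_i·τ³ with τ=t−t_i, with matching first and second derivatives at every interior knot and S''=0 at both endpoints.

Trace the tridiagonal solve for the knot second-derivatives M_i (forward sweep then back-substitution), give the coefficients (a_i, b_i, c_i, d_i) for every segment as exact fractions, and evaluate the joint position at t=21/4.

Δ: Δ0=2/3, Δ1=2/3, Δ2=-1/2, Δ3=-1
row 1: diag=12, rhs=0; c'=1/4, d'=0
row 2: denom=10−3·1/4=37/4; d'=(-7−3·0)/(37/4)=-28/37
row 3: denom=8−2·8/37=280/37; d'=(-3−2·-28/37)/(280/37)=-11/56
back: M3=-11/56
back: M2=-28/37−8/37·-11/56=-5/7
back: M1=0−1/4·-5/7=5/28
M: M0=0, M1=5/28, M2=-5/7, M3=-11/56, M4=0
seg 0: a=-5, c=M0/2=0, d=(M1−M0)/(6·3)=5/504, b=Δ0−h0·(2M0+M1)/6=97/168
seg 1: a=-3, c=M1/2=5/56, d=(M2−M1)/(6·3)=-25/504, b=Δ1−h1·(2M1+M2)/6=71/84
seg 2: a=-1, c=M2/2=-5/14, d=(M3−M2)/(6·2)=29/672, b=Δ2−h2·(2M2+M3)/6=1/24
seg 3: a=-2, c=M3/2=-11/112, d=(M4−M3)/(6·2)=11/672, b=Δ3−h3·(2M3+M4)/6=-73/84
t_q=21/4 → seg 1, τ=9/4; S=-3+71/84·τ+5/56·τ²+-25/504·τ³=-4341/3584

  seg 0: a=-5 b=97/168 c=0 d=5/504
  seg 1: a=-3 b=71/84 c=5/56 d=-25/504
  seg 2: a=-1 b=1/24 c=-5/14 d=29/672
  seg 3: a=-2 b=-73/84 c=-11/112 d=11/672
S(21/4) = -4341/3584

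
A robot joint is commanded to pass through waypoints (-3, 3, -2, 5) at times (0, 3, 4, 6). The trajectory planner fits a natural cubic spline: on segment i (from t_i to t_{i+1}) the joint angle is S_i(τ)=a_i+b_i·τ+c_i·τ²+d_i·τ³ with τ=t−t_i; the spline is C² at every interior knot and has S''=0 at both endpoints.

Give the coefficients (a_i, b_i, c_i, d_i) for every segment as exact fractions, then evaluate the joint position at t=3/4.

  seg 0: a=-3 b=491/94 c=0 d=-101/282
  seg 1: a=3 b=-209/47 c=-303/94 d=251/94
  seg 2: a=-2 b=-271/94 c=225/47 d=-75/94
S(3/4) = 4611/6016

Δ: Δ0=2, Δ1=-5, Δ2=7/2
row 1: diag=8, rhs=-42; c'=1/8, d'=-21/4
row 2: denom=6−1·1/8=47/8; d'=(51−1·-21/4)/(47/8)=450/47
back: M2=450/47
back: M1=-21/4−1/8·450/47=-303/47
M: M0=0, M1=-303/47, M2=450/47, M3=0
seg 0: a=-3, c=M0/2=0, d=(M1−M0)/(6·3)=-101/282, b=Δ0−h0·(2M0+M1)/6=491/94
seg 1: a=3, c=M1/2=-303/94, d=(M2−M1)/(6·1)=251/94, b=Δ1−h1·(2M1+M2)/6=-209/47
seg 2: a=-2, c=M2/2=225/47, d=(M3−M2)/(6·2)=-75/94, b=Δ2−h2·(2M2+M3)/6=-271/94
t_q=3/4 → seg 0, τ=3/4; S=-3+491/94·τ+0·τ²+-101/282·τ³=4611/6016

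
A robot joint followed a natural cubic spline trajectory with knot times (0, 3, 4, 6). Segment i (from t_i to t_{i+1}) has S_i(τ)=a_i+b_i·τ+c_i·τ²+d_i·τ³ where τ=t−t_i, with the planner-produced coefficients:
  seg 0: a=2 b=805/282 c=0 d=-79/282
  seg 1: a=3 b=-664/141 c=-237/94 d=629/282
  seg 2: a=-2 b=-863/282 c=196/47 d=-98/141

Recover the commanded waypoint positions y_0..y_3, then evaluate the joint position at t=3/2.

y_0=2 y_1=3 y_2=-2 y_3=3
S(3/2) = 4013/752

y_0 = S_0(0) = a_0 = 2
y_1 = S_1(0) = a_1 = 3
y_2 = S_2(0) = a_2 = -2
y_3 = S_2(2) = 3
t_q=3/2 is in segment 0 (τ=3/2); S_0(τ)=4013/752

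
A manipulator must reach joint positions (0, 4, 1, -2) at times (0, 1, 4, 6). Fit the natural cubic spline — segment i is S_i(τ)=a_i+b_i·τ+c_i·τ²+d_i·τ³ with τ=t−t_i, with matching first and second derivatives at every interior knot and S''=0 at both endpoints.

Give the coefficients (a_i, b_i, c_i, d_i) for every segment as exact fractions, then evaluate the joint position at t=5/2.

  seg 0: a=0 b=665/142 c=0 d=-97/142
  seg 1: a=4 b=187/71 c=-291/142 d=119/426
  seg 2: a=1 b=-301/142 c=33/71 d=-11/142
S(5/2) = 4865/1136

Δ: Δ0=4, Δ1=-1, Δ2=-3/2
row 1: diag=8, rhs=-30; c'=3/8, d'=-15/4
row 2: denom=10−3·3/8=71/8; d'=(-3−3·-15/4)/(71/8)=66/71
back: M2=66/71
back: M1=-15/4−3/8·66/71=-291/71
M: M0=0, M1=-291/71, M2=66/71, M3=0
seg 0: a=0, c=M0/2=0, d=(M1−M0)/(6·1)=-97/142, b=Δ0−h0·(2M0+M1)/6=665/142
seg 1: a=4, c=M1/2=-291/142, d=(M2−M1)/(6·3)=119/426, b=Δ1−h1·(2M1+M2)/6=187/71
seg 2: a=1, c=M2/2=33/71, d=(M3−M2)/(6·2)=-11/142, b=Δ2−h2·(2M2+M3)/6=-301/142
t_q=5/2 → seg 1, τ=3/2; S=4+187/71·τ+-291/142·τ²+119/426·τ³=4865/1136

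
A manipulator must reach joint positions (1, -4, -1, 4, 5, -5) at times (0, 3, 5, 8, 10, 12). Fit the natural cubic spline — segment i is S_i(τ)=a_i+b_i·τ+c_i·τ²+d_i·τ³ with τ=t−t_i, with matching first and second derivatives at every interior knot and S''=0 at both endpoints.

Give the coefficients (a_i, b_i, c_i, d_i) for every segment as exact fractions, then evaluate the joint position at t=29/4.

  seg 0: a=1 b=-8725/3288 c=0 d=3245/29592
  seg 1: a=-4 b=505/1644 c=3245/3288 d=-107/548
  seg 2: a=-1 b=3143/1644 c=-607/3288 d=1015/29592
  seg 3: a=4 b=5689/3288 c=17/137 d=-4861/13152
  seg 4: a=5 b=-3631/1644 c=-4589/2192 d=4589/13152
S(29/4) = 193433/70144

Δ: Δ0=-5/3, Δ1=3/2, Δ2=5/3, Δ3=1/2, Δ4=-5
row 1: diag=10, rhs=19; c'=1/5, d'=19/10
row 2: denom=10−2·1/5=48/5; d'=(1−2·19/10)/(48/5)=-7/24
row 3: denom=10−3·5/16=145/16; d'=(-7−3·-7/24)/(145/16)=-98/145
row 4: denom=8−2·32/145=1096/145; d'=(-33−2·-98/145)/(1096/145)=-4589/1096
back: M4=-4589/1096
back: M3=-98/145−32/145·-4589/1096=34/137
back: M2=-7/24−5/16·34/137=-607/1644
back: M1=19/10−1/5·-607/1644=3245/1644
M: M0=0, M1=3245/1644, M2=-607/1644, M3=34/137, M4=-4589/1096, M5=0
seg 0: a=1, c=M0/2=0, d=(M1−M0)/(6·3)=3245/29592, b=Δ0−h0·(2M0+M1)/6=-8725/3288
seg 1: a=-4, c=M1/2=3245/3288, d=(M2−M1)/(6·2)=-107/548, b=Δ1−h1·(2M1+M2)/6=505/1644
seg 2: a=-1, c=M2/2=-607/3288, d=(M3−M2)/(6·3)=1015/29592, b=Δ2−h2·(2M2+M3)/6=3143/1644
seg 3: a=4, c=M3/2=17/137, d=(M4−M3)/(6·2)=-4861/13152, b=Δ3−h3·(2M3+M4)/6=5689/3288
seg 4: a=5, c=M4/2=-4589/2192, d=(M5−M4)/(6·2)=4589/13152, b=Δ4−h4·(2M4+M5)/6=-3631/1644
t_q=29/4 → seg 2, τ=9/4; S=-1+3143/1644·τ+-607/3288·τ²+1015/29592·τ³=193433/70144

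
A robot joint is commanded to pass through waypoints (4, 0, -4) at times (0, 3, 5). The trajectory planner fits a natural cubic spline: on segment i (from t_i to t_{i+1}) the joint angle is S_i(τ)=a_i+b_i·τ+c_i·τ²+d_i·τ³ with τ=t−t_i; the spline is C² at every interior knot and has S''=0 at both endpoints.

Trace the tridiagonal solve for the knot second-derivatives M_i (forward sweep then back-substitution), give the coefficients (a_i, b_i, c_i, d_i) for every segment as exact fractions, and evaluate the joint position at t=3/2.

  seg 0: a=4 b=-17/15 c=0 d=-1/45
  seg 1: a=0 b=-26/15 c=-1/5 d=1/30
S(3/2) = 89/40

Δ: Δ0=-4/3, Δ1=-2
row 1: diag=10, rhs=-4; c'=1/5, d'=-2/5
back: M1=-2/5
M: M0=0, M1=-2/5, M2=0
seg 0: a=4, c=M0/2=0, d=(M1−M0)/(6·3)=-1/45, b=Δ0−h0·(2M0+M1)/6=-17/15
seg 1: a=0, c=M1/2=-1/5, d=(M2−M1)/(6·2)=1/30, b=Δ1−h1·(2M1+M2)/6=-26/15
t_q=3/2 → seg 0, τ=3/2; S=4+-17/15·τ+0·τ²+-1/45·τ³=89/40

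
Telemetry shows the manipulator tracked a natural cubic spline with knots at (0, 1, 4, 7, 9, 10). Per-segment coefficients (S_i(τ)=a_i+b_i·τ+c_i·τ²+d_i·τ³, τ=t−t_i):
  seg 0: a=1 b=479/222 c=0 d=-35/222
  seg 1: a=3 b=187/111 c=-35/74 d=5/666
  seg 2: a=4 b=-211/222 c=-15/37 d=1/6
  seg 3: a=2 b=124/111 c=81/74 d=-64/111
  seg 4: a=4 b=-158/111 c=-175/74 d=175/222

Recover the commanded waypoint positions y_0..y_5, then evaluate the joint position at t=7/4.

y_0=1 y_1=3 y_2=4 y_3=2 y_4=4 y_5=1
S(7/4) = 18947/4736

y_0 = S_0(0) = a_0 = 1
y_1 = S_1(0) = a_1 = 3
y_2 = S_2(0) = a_2 = 4
y_3 = S_3(0) = a_3 = 2
y_4 = S_4(0) = a_4 = 4
y_5 = S_4(1) = 1
t_q=7/4 is in segment 1 (τ=3/4); S_1(τ)=18947/4736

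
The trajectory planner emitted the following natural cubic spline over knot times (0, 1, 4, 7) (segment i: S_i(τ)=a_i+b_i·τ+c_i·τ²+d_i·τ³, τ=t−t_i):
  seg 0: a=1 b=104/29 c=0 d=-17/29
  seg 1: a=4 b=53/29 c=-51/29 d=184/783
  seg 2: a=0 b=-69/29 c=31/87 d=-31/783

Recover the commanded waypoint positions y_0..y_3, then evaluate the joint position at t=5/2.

y_0 = S_0(0) = a_0 = 1
y_1 = S_1(0) = a_1 = 4
y_2 = S_2(0) = a_2 = 0
y_3 = S_2(3) = -5
t_q=5/2 is in segment 1 (τ=3/2); S_1(τ)=415/116

y_0=1 y_1=4 y_2=0 y_3=-5
S(5/2) = 415/116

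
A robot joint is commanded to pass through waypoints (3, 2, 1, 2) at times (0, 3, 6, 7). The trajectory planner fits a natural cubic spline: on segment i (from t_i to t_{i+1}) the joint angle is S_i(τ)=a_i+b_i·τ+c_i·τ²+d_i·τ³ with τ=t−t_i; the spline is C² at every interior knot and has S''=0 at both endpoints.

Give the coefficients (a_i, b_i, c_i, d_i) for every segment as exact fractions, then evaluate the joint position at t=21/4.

Δ: Δ0=-1/3, Δ1=-1/3, Δ2=1
row 1: diag=12, rhs=0; c'=1/4, d'=0
row 2: denom=8−3·1/4=29/4; d'=(8−3·0)/(29/4)=32/29
back: M2=32/29
back: M1=0−1/4·32/29=-8/29
M: M0=0, M1=-8/29, M2=32/29, M3=0
seg 0: a=3, c=M0/2=0, d=(M1−M0)/(6·3)=-4/261, b=Δ0−h0·(2M0+M1)/6=-17/87
seg 1: a=2, c=M1/2=-4/29, d=(M2−M1)/(6·3)=20/261, b=Δ1−h1·(2M1+M2)/6=-53/87
seg 2: a=1, c=M2/2=16/29, d=(M3−M2)/(6·1)=-16/87, b=Δ2−h2·(2M2+M3)/6=55/87
t_q=21/4 → seg 1, τ=9/4; S=2+-53/87·τ+-4/29·τ²+20/261·τ³=373/464

  seg 0: a=3 b=-17/87 c=0 d=-4/261
  seg 1: a=2 b=-53/87 c=-4/29 d=20/261
  seg 2: a=1 b=55/87 c=16/29 d=-16/87
S(21/4) = 373/464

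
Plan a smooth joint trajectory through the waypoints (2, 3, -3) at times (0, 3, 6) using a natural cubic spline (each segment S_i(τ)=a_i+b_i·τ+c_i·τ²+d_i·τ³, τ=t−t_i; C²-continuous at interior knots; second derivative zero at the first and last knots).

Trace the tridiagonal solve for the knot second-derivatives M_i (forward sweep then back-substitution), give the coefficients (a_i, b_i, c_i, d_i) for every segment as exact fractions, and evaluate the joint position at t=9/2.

  seg 0: a=2 b=11/12 c=0 d=-7/108
  seg 1: a=3 b=-5/6 c=-7/12 d=7/108
S(9/2) = 21/32

Δ: Δ0=1/3, Δ1=-2
row 1: diag=12, rhs=-14; c'=1/4, d'=-7/6
back: M1=-7/6
M: M0=0, M1=-7/6, M2=0
seg 0: a=2, c=M0/2=0, d=(M1−M0)/(6·3)=-7/108, b=Δ0−h0·(2M0+M1)/6=11/12
seg 1: a=3, c=M1/2=-7/12, d=(M2−M1)/(6·3)=7/108, b=Δ1−h1·(2M1+M2)/6=-5/6
t_q=9/2 → seg 1, τ=3/2; S=3+-5/6·τ+-7/12·τ²+7/108·τ³=21/32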